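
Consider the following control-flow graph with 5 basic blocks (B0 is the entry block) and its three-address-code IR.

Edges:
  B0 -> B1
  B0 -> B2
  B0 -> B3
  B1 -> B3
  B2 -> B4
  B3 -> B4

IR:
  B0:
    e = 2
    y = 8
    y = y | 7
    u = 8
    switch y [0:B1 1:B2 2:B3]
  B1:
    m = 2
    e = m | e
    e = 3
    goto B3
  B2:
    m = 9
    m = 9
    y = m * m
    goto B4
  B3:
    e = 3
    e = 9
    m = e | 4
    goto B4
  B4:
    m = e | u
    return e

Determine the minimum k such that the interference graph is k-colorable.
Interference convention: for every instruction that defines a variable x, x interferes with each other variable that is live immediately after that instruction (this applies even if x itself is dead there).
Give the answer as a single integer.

Answer: 3

Analysis:
def/use:
  B0 def {e,u,y} use ∅
  B1 def {e,m} use {e}
  B2 def {m,y} use ∅
  B3 def {e,m} use ∅
  B4 def {m} use {e,u}

Liveness:
  B0: in=∅ out={e,u}
  B1: in={e,u} out={u}
  B2: in={e,u} out={e,u}
  B3: in={u} out={e,u}
  B4: in={e,u} out=∅

Interfere edges:
  e — {m,u,y}
  m — {e,u}
  u — {e,m,y}
  y — {e,u}

Chromatic number:
  {e,m,u} pairwise interfere (3-clique) ⇒ χ ≥ 3
  3-colouring: c0={e}  c1={u}  c2={m,y}
  χ = 3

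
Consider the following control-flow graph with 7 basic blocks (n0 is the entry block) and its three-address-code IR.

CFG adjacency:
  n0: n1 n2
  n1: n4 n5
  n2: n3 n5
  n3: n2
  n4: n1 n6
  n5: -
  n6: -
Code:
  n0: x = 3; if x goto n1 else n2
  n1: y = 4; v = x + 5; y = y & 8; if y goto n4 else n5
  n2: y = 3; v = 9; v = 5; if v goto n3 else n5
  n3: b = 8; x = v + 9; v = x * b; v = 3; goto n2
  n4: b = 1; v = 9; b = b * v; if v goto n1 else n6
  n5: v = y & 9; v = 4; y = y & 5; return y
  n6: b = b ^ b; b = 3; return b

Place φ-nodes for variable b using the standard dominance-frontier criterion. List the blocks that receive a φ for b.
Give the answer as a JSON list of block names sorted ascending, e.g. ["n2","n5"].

Answer: ["n1", "n2", "n5"]

Analysis:
idom tree: n1←n0 n2←n0 n3←n2 n4←n1 n5←n0 n6←n4
Join-block Dom:
  n1: preds {n0,n4}: {n0} ∩ {n0,n1,n4} = {n0}; idom=n0
  n2: preds {n0,n3}: {n0} ∩ {n0,n2,n3} = {n0}; idom=n0
  n5: preds {n1,n2}: {n0,n1} ∩ {n0,n2} = {n0}; idom=n0

DF walk-up:
  n1←n0: walk · to n0
  n1←n4: walk n4→n1 to n0
  n2←n0: walk · to n0
  n2←n3: walk n3→n2 to n0
  n5←n1: walk n1 to n0
  n5←n2: walk n2 to n0
  DF(n0)=∅
  DF(n1)={n1,n5}
  DF(n2)={n2,n5}
  DF(n3)={n2}
  DF(n4)={n1}
  DF(n5)=∅
  DF(n6)=∅

φ for b: defs {n3,n4,n6}
  DF⁺ = {n1,n2,n5}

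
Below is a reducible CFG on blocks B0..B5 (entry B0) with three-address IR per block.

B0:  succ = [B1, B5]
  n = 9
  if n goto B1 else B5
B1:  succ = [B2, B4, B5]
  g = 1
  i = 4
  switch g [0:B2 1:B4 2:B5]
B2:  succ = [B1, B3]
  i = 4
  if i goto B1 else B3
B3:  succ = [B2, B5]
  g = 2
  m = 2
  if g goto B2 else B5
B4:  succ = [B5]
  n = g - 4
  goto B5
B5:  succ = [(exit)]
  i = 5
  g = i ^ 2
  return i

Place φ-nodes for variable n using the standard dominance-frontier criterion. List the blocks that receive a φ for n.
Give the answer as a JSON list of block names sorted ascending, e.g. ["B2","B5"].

idom tree: B1←B0 B2←B1 B3←B2 B4←B1 B5←B0
Dom∩ at merges:
  B1: preds {B0,B2}: {B0} ∩ {B0,B1,B2} = {B0}; idom=B0
  B2: preds {B1,B3}: {B0,B1} ∩ {B0,B1,B2,B3} = {B0,B1}; idom=B1
  B5: preds {B0,B1,B3,B4}: {B0} ∩ {B0,B1} ∩ {B0,B1,B2,B3} ∩ {B0,B1,B4} = {B0}; idom=B0

DF walk-up:
  join B1 pred B0: · stop@B0
  join B1 pred B2: B2→B1 stop@B0
  join B2 pred B1: · stop@B1
  join B2 pred B3: B3→B2 stop@B1
  join B5 pred B0: · stop@B0
  join B5 pred B1: B1 stop@B0
  join B5 pred B3: B3→B2→B1 stop@B0
  join B5 pred B4: B4→B1 stop@B0
  B0: DF=∅
  B1: DF={B1,B5}
  B2: DF={B1,B2,B5}
  B3: DF={B2,B5}
  B4: DF={B5}
  B5: DF=∅

φ for n: defs {B0,B4}
  DF⁺ = {B5}

Answer: ["B5"]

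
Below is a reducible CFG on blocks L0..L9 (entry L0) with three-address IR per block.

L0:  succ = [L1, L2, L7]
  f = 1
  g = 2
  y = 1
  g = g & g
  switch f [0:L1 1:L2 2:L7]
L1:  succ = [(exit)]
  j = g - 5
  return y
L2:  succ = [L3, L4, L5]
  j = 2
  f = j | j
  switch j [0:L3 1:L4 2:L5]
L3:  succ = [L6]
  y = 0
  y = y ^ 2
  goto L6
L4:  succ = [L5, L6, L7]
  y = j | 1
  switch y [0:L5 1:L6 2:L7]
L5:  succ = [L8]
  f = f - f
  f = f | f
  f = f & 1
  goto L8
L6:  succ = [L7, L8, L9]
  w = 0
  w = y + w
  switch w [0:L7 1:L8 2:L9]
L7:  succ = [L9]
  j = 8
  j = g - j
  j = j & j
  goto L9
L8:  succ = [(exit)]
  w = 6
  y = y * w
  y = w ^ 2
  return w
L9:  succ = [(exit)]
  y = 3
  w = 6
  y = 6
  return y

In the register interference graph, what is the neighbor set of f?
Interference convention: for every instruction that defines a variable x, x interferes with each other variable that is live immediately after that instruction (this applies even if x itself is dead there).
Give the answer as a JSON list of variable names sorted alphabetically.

Answer: ["g", "j", "y"]

Analysis:
Block summaries:
  L0: {f,g,y} / ∅
  L1: {j} / {g,y}
  L2: {f,j} / ∅
  L3: {y} / ∅
  L4: {y} / {j}
  L5: {f} / {f}
  L6: {w} / {y}
  L7: {j} / {g}
  L8: {w,y} / {y}
  L9: {w,y} / ∅

Live sets:
  live L0: ∅→{g,y}
  live L1: {g,y}→∅
  live L2: {g,y}→{f,g,j,y}
  live L3: {g}→{g,y}
  live L4: {f,g,j}→{f,g,y}
  live L5: {f,y}→{y}
  live L6: {g,y}→{g,y}
  live L7: {g}→∅
  live L8: {y}→∅
  live L9: ∅→∅

Conflict graph:
  f: {g,j,y}
  g: {f,j,w,y}
  j: {f,g,y}
  w: {g,y}
  y: {f,g,j,w}

N(f) = ["g", "j", "y"]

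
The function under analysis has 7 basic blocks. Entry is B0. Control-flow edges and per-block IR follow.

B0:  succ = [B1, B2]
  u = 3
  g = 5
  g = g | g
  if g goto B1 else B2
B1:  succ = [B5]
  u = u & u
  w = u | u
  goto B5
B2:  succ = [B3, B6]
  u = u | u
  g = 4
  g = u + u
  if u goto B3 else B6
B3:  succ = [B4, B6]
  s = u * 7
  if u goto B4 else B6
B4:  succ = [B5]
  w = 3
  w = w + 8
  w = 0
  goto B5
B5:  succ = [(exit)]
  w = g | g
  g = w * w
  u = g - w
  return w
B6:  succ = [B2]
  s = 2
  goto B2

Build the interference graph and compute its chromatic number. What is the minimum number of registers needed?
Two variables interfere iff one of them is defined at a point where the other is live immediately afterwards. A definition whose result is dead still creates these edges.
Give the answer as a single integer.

Answer: 3

Derivation:
Per-block:
  B0: def={g,u} ue=∅
  B1: def={u,w} ue={u}
  B2: def={g,u} ue={u}
  B3: def={s} ue={u}
  B4: def={w} ue=∅
  B5: def={g,u,w} ue={g}
  B6: def={s} ue=∅

Backward fixpoint:
  B0 li=∅ lo={g,u}
  B1 li={g,u} lo={g}
  B2 li={u} lo={g,u}
  B3 li={g,u} lo={g,u}
  B4 li={g} lo={g}
  B5 li={g} lo=∅
  B6 li={u} lo={u}

Interference:
  g — {s,u,w}
  s — {g,u}
  u — {g,s,w}
  w — {g,u}

Registers:
  lower bound: {g,s,u} mutually conflict ⇒ χ ≥ 3
  3-colouring: R0={g}  R1={u}  R2={s,w}
  χ = 3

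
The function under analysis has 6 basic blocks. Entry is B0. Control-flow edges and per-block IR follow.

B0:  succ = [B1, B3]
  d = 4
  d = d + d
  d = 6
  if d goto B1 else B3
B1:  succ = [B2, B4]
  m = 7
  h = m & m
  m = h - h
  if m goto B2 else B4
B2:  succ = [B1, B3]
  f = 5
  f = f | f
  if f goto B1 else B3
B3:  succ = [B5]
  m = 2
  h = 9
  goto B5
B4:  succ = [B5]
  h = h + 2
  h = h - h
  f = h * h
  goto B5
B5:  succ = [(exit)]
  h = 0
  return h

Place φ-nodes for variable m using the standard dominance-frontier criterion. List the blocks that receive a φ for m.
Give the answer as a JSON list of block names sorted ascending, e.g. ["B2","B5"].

Answer: ["B1", "B3", "B5"]

Derivation:
idom tree: B1←B0 B2←B1 B3←B0 B4←B1 B5←B0
Dom∩ at merges:
  B1: preds {B0,B2}: {B0} ∩ {B0,B1,B2} = {B0}; idom=B0
  B3: preds {B0,B2}: {B0} ∩ {B0,B1,B2} = {B0}; idom=B0
  B5: preds {B3,B4}: {B0,B3} ∩ {B0,B1,B4} = {B0}; idom=B0

DF walk-up:
  join B1 pred B0: · stop@B0
  join B1 pred B2: B2→B1 stop@B0
  join B3 pred B0: · stop@B0
  join B3 pred B2: B2→B1 stop@B0
  join B5 pred B3: B3 stop@B0
  join B5 pred B4: B4→B1 stop@B0
  DF(B0)=∅
  DF(B1)={B1,B3,B5}
  DF(B2)={B1,B3}
  DF(B3)={B5}
  DF(B4)={B5}
  DF(B5)=∅

φ for m: defs {B1,B3}
  DF⁺ = {B1,B3,B5}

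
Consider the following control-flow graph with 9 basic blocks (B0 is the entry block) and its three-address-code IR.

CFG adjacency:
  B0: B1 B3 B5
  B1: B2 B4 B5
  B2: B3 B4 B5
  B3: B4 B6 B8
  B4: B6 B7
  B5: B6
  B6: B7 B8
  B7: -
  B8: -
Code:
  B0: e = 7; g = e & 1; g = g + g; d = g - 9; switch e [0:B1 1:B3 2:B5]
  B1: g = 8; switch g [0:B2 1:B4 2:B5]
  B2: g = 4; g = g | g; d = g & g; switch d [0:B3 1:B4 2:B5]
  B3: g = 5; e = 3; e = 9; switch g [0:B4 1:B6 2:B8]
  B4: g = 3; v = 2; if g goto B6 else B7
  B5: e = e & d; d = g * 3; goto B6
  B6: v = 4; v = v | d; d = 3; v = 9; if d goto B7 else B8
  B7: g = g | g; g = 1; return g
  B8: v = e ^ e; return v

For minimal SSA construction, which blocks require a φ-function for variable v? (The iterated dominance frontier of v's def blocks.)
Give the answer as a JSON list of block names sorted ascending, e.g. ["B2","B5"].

Answer: ["B6", "B7", "B8"]

Analysis:
idom tree: B1←B0 B2←B1 B3←B0 B4←B0 B5←B0 B6←B0 B7←B0 B8←B0
Join-block Dom:
  B3: preds {B0,B2}: {B0} ∩ {B0,B1,B2} = {B0}; idom=B0
  B4: preds {B1,B2,B3}: {B0,B1} ∩ {B0,B1,B2} ∩ {B0,B3} = {B0}; idom=B0
  B5: preds {B0,B1,B2}: {B0} ∩ {B0,B1} ∩ {B0,B1,B2} = {B0}; idom=B0
  B6: preds {B3,B4,B5}: {B0,B3} ∩ {B0,B4} ∩ {B0,B5} = {B0}; idom=B0
  B7: preds {B4,B6}: {B0,B4} ∩ {B0,B6} = {B0}; idom=B0
  B8: preds {B3,B6}: {B0,B3} ∩ {B0,B6} = {B0}; idom=B0

DF derivation:
  join B3 pred B0: · stop@B0
  join B3 pred B2: B2→B1 stop@B0
  join B4 pred B1: B1 stop@B0
  join B4 pred B2: B2→B1 stop@B0
  join B4 pred B3: B3 stop@B0
  join B5 pred B0: · stop@B0
  join B5 pred B1: B1 stop@B0
  join B5 pred B2: B2→B1 stop@B0
  join B6 pred B3: B3 stop@B0
  join B6 pred B4: B4 stop@B0
  join B6 pred B5: B5 stop@B0
  join B7 pred B4: B4 stop@B0
  join B7 pred B6: B6 stop@B0
  join B8 pred B3: B3 stop@B0
  join B8 pred B6: B6 stop@B0
  DF(B0)=∅
  DF(B1)={B3,B4,B5}
  DF(B2)={B3,B4,B5}
  DF(B3)={B4,B6,B8}
  DF(B4)={B6,B7}
  DF(B5)={B6}
  DF(B6)={B7,B8}
  DF(B7)=∅
  DF(B8)=∅

φ for v: defs {B4,B6,B8}
  DF⁺ = {B6,B7,B8}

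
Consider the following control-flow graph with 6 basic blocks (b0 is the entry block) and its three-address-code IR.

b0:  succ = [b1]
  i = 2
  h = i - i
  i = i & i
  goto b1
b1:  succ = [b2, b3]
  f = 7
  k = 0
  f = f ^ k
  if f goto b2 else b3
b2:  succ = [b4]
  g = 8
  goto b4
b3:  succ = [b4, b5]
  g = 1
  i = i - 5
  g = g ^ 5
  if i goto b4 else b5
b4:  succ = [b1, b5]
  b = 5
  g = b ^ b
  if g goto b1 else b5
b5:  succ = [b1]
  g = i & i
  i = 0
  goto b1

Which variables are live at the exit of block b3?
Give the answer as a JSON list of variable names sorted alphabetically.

Block summaries:
  b0: {h,i} / ∅
  b1: {f,k} / ∅
  b2: {g} / ∅
  b3: {g,i} / {i}
  b4: {b,g} / ∅
  b5: {g,i} / {i}

Live sets:
  live b0: ∅→{i}
  live b1: {i}→{i}
  live b2: {i}→{i}
  live b3: {i}→{i}
  live b4: {i}→{i}
  live b5: {i}→{i}

live-out(b3) = ["i"]

Answer: ["i"]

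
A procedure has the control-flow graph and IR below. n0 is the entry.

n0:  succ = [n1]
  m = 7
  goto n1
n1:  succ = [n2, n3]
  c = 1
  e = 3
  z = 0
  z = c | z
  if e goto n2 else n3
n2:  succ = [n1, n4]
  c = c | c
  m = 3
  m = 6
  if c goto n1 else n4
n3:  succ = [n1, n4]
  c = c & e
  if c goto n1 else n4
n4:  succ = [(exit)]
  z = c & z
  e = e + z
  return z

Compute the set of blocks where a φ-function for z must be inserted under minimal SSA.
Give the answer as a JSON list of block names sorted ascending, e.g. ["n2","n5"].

idom tree: n1←n0 n2←n1 n3←n1 n4←n1
Dom at joins:
  n1: preds {n0,n2,n3}: {n0} ∩ {n0,n1,n2} ∩ {n0,n1,n3} = {n0}; idom=n0
  n4: preds {n2,n3}: {n0,n1,n2} ∩ {n0,n1,n3} = {n0,n1}; idom=n1

DF walk-up:
  join n1 pred n0: · stop@n0
  join n1 pred n2: n2→n1 stop@n0
  join n1 pred n3: n3→n1 stop@n0
  join n4 pred n2: n2 stop@n1
  join n4 pred n3: n3 stop@n1
  DF(n0)=∅
  DF(n1)={n1}
  DF(n2)={n1,n4}
  DF(n3)={n1,n4}
  DF(n4)=∅

φ for z: defs {n1,n4}
  DF⁺ = {n1}

Answer: ["n1"]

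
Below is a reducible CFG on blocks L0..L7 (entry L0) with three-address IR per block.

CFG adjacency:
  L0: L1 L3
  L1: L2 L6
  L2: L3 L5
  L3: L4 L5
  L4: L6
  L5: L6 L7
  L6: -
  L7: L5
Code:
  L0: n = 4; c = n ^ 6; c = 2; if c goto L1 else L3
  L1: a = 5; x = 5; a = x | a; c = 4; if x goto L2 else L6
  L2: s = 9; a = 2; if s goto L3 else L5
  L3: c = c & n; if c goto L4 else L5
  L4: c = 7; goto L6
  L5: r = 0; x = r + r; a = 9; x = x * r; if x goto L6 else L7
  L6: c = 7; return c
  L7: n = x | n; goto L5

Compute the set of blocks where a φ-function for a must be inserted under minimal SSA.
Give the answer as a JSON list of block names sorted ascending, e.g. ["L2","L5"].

idom tree: L1←L0 L2←L1 L3←L0 L4←L3 L5←L0 L6←L0 L7←L5
Join-block Dom:
  L3: preds {L0,L2}: {L0} ∩ {L0,L1,L2} = {L0}; idom=L0
  L5: preds {L2,L3,L7}: {L0,L1,L2} ∩ {L0,L3} ∩ {L0,L5,L7} = {L0}; idom=L0
  L6: preds {L1,L4,L5}: {L0,L1} ∩ {L0,L3,L4} ∩ {L0,L5} = {L0}; idom=L0

DF derivation:
  join L3 pred L0: · stop@L0
  join L3 pred L2: L2→L1 stop@L0
  join L5 pred L2: L2→L1 stop@L0
  join L5 pred L3: L3 stop@L0
  join L5 pred L7: L7→L5 stop@L0
  join L6 pred L1: L1 stop@L0
  join L6 pred L4: L4→L3 stop@L0
  join L6 pred L5: L5 stop@L0
  DF(L0)=∅
  DF(L1)={L3,L5,L6}
  DF(L2)={L3,L5}
  DF(L3)={L5,L6}
  DF(L4)={L6}
  DF(L5)={L5,L6}
  DF(L6)=∅
  DF(L7)={L5}

φ for a: defs {L1,L2,L5}
  DF⁺ = {L3,L5,L6}

Answer: ["L3", "L5", "L6"]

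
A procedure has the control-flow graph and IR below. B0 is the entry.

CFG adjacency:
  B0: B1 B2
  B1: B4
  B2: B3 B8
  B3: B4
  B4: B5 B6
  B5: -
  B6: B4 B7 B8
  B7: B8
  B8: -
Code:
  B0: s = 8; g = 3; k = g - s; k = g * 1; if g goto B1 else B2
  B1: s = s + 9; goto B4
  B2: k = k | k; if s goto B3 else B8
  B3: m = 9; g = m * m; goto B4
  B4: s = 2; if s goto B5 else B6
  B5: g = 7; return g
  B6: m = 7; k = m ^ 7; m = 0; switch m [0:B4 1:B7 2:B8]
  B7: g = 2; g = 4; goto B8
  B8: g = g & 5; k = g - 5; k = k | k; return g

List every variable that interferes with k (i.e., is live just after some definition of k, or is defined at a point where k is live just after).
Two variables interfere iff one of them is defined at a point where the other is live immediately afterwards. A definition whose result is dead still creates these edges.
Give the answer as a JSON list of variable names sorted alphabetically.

Block summaries:
  B0: def={g,k,s} ue=∅
  B1: def={s} ue={s}
  B2: def={k} ue={k,s}
  B3: def={g,m} ue=∅
  B4: def={s} ue=∅
  B5: def={g} ue=∅
  B6: def={k,m} ue=∅
  B7: def={g} ue=∅
  B8: def={g,k} ue={g}

Liveness:
  live B0: ∅→{g,k,s}
  live B1: {g,s}→{g}
  live B2: {g,k,s}→{g}
  live B3: ∅→{g}
  live B4: {g}→{g}
  live B5: ∅→∅
  live B6: {g}→{g}
  live B7: ∅→{g}
  live B8: {g}→∅

Interfere edges:
  g — {k,m,s}
  k — {g,s}
  m — {g}
  s — {g,k}

N(k) = ["g", "s"]

Answer: ["g", "s"]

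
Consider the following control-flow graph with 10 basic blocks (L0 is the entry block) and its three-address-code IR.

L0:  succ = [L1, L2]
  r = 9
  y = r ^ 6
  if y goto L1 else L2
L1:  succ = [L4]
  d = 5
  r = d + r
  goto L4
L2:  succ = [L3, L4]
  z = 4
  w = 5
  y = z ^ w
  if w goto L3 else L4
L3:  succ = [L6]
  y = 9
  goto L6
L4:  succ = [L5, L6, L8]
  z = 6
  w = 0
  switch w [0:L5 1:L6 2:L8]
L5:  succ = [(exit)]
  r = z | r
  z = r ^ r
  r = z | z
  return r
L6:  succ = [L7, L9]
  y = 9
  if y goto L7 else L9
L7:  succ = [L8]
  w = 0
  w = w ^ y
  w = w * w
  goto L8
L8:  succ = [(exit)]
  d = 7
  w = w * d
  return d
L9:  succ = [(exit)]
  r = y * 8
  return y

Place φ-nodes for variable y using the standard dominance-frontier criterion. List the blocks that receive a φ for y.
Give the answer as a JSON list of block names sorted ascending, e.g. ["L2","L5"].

idom tree: L1←L0 L2←L0 L3←L2 L4←L0 L5←L4 L6←L0 L7←L6 L8←L0 L9←L6
Dom at joins:
  L4: preds {L1,L2}: {L0,L1} ∩ {L0,L2} = {L0}; idom=L0
  L6: preds {L3,L4}: {L0,L2,L3} ∩ {L0,L4} = {L0}; idom=L0
  L8: preds {L4,L7}: {L0,L4} ∩ {L0,L6,L7} = {L0}; idom=L0

DF walk-up:
  join L4 pred L1: L1 stop@L0
  join L4 pred L2: L2 stop@L0
  join L6 pred L3: L3→L2 stop@L0
  join L6 pred L4: L4 stop@L0
  join L8 pred L4: L4 stop@L0
  join L8 pred L7: L7→L6 stop@L0
  L0: DF=∅
  L1: DF={L4}
  L2: DF={L4,L6}
  L3: DF={L6}
  L4: DF={L6,L8}
  L5: DF=∅
  L6: DF={L8}
  L7: DF={L8}
  L8: DF=∅
  L9: DF=∅

φ for y: defs {L0,L2,L3,L6}
  DF⁺ = {L4,L6,L8}

Answer: ["L4", "L6", "L8"]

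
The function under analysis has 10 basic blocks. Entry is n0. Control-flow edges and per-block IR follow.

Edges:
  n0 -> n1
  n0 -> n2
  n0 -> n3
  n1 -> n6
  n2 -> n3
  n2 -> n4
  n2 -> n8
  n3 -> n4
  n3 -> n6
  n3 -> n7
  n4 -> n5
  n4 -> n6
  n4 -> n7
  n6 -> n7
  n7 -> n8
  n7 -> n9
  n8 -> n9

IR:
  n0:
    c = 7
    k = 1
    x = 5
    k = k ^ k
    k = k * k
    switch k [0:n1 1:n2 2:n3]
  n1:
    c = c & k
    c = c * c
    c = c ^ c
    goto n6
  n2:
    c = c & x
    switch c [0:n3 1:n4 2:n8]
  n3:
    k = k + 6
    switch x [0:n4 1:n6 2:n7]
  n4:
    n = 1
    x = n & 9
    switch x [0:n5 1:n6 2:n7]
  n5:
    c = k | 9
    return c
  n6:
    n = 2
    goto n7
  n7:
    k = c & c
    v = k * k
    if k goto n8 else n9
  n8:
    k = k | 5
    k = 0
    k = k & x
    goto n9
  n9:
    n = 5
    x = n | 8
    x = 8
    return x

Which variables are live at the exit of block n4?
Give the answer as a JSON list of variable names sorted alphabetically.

Per-block:
  n0 def {c,k,x} use ∅
  n1 def {c} use {c,k}
  n2 def {c} use {c,x}
  n3 def {k} use {k,x}
  n4 def {n,x} use ∅
  n5 def {c} use {k}
  n6 def {n} use ∅
  n7 def {k,v} use {c}
  n8 def {k} use {k,x}
  n9 def {n,x} use ∅

Live sets:
  n0 li=∅ lo={c,k,x}
  n1 li={c,k,x} lo={c,x}
  n2 li={c,k,x} lo={c,k,x}
  n3 li={c,k,x} lo={c,k,x}
  n4 li={c,k} lo={c,k,x}
  n5 li={k} lo=∅
  n6 li={c,x} lo={c,x}
  n7 li={c,x} lo={k,x}
  n8 li={k,x} lo=∅
  n9 li=∅ lo=∅

live-out(n4) = ["c", "k", "x"]

Answer: ["c", "k", "x"]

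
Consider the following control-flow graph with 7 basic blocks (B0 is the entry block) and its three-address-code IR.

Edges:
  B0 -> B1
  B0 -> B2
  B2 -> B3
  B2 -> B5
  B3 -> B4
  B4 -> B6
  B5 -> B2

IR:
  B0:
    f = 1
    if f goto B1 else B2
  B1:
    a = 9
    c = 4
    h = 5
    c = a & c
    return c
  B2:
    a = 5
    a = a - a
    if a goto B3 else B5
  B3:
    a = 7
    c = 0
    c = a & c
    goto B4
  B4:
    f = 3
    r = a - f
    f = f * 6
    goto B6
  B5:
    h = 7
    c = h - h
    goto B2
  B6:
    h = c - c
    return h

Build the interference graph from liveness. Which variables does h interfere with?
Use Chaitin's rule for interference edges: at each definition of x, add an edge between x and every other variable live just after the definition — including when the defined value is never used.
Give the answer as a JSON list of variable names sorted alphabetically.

Answer: ["a", "c"]

Working:
Per-block:
  B0 def {f} use ∅
  B1 def {a,c,h} use ∅
  B2 def {a} use ∅
  B3 def {a,c} use ∅
  B4 def {f,r} use {a}
  B5 def {c,h} use ∅
  B6 def {h} use {c}

Liveness:
  live B0: ∅→∅
  live B1: ∅→∅
  live B2: ∅→∅
  live B3: ∅→{a,c}
  live B4: {a,c}→{c}
  live B5: ∅→∅
  live B6: {c}→∅

Interfere edges:
  a: {c,f,h}
  c: {a,f,h,r}
  f: {a,c,r}
  h: {a,c}
  r: {c,f}

N(h) = ["a", "c"]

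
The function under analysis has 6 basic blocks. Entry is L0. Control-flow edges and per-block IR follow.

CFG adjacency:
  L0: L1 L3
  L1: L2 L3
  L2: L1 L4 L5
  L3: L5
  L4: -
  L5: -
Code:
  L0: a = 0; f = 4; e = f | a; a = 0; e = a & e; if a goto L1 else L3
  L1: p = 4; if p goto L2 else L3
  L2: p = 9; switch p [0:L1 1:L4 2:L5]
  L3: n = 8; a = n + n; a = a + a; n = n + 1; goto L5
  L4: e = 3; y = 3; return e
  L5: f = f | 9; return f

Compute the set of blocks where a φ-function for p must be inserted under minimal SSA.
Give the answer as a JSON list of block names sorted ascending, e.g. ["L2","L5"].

Answer: ["L1", "L3", "L5"]

Analysis:
idom tree: L1←L0 L2←L1 L3←L0 L4←L2 L5←L0
Join-block Dom:
  L1: preds {L0,L2}: {L0} ∩ {L0,L1,L2} = {L0}; idom=L0
  L3: preds {L0,L1}: {L0} ∩ {L0,L1} = {L0}; idom=L0
  L5: preds {L2,L3}: {L0,L1,L2} ∩ {L0,L3} = {L0}; idom=L0

Frontier:
  join L1 pred L0: · stop@L0
  join L1 pred L2: L2→L1 stop@L0
  join L3 pred L0: · stop@L0
  join L3 pred L1: L1 stop@L0
  join L5 pred L2: L2→L1 stop@L0
  join L5 pred L3: L3 stop@L0
  L0: DF=∅
  L1: DF={L1,L3,L5}
  L2: DF={L1,L5}
  L3: DF={L5}
  L4: DF=∅
  L5: DF=∅

φ for p: defs {L1,L2}
  DF⁺ = {L1,L3,L5}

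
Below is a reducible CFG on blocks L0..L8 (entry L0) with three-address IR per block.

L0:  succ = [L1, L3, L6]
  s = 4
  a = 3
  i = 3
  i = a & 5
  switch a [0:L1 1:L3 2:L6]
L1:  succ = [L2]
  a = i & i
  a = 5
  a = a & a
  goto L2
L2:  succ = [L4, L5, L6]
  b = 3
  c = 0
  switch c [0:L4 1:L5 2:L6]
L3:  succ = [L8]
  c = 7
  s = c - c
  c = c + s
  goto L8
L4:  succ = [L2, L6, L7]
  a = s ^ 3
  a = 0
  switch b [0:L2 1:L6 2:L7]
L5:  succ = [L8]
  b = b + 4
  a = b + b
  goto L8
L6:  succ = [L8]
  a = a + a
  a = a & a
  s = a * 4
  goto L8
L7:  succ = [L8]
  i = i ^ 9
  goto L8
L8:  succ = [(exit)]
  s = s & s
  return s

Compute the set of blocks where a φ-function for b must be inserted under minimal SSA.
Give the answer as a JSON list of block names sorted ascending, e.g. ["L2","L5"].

Answer: ["L2", "L6", "L8"]

Analysis:
idom tree: L1←L0 L2←L1 L3←L0 L4←L2 L5←L2 L6←L0 L7←L4 L8←L0
Join-block Dom:
  L2: preds {L1,L4}: {L0,L1} ∩ {L0,L1,L2,L4} = {L0,L1}; idom=L1
  L6: preds {L0,L2,L4}: {L0} ∩ {L0,L1,L2} ∩ {L0,L1,L2,L4} = {L0}; idom=L0
  L8: preds {L3,L5,L6,L7}: {L0,L3} ∩ {L0,L1,L2,L5} ∩ {L0,L6} ∩ {L0,L1,L2,L4,L7} = {L0}; idom=L0

DF derivation:
  L2←L1: walk · to L1
  L2←L4: walk L4→L2 to L1
  L6←L0: walk · to L0
  L6←L2: walk L2→L1 to L0
  L6←L4: walk L4→L2→L1 to L0
  L8←L3: walk L3 to L0
  L8←L5: walk L5→L2→L1 to L0
  L8←L6: walk L6 to L0
  L8←L7: walk L7→L4→L2→L1 to L0
  DF(L0)=∅
  DF(L1)={L6,L8}
  DF(L2)={L2,L6,L8}
  DF(L3)={L8}
  DF(L4)={L2,L6,L8}
  DF(L5)={L8}
  DF(L6)={L8}
  DF(L7)={L8}
  DF(L8)=∅

φ for b: defs {L2,L5}
  DF⁺ = {L2,L6,L8}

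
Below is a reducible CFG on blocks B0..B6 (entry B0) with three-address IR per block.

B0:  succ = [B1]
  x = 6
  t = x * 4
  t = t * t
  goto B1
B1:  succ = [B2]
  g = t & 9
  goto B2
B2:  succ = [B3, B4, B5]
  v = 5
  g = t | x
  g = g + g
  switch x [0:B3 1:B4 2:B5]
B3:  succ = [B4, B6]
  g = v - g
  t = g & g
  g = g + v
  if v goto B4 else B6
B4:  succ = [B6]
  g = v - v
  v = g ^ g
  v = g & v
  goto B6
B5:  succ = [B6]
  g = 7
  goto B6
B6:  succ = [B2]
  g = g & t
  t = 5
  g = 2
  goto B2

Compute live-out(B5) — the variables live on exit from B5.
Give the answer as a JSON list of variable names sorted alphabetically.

def/use:
  B0: {t,x} / ∅
  B1: {g} / {t}
  B2: {g,v} / {t,x}
  B3: {g,t} / {g,v}
  B4: {g,v} / {v}
  B5: {g} / ∅
  B6: {g,t} / {g,t}

Backward fixpoint:
  live B0: ∅→{t,x}
  live B1: {t,x}→{t,x}
  live B2: {t,x}→{g,t,v,x}
  live B3: {g,v,x}→{g,t,v,x}
  live B4: {t,v,x}→{g,t,x}
  live B5: {t,x}→{g,t,x}
  live B6: {g,t,x}→{t,x}

live-out(B5) = ["g", "t", "x"]

Answer: ["g", "t", "x"]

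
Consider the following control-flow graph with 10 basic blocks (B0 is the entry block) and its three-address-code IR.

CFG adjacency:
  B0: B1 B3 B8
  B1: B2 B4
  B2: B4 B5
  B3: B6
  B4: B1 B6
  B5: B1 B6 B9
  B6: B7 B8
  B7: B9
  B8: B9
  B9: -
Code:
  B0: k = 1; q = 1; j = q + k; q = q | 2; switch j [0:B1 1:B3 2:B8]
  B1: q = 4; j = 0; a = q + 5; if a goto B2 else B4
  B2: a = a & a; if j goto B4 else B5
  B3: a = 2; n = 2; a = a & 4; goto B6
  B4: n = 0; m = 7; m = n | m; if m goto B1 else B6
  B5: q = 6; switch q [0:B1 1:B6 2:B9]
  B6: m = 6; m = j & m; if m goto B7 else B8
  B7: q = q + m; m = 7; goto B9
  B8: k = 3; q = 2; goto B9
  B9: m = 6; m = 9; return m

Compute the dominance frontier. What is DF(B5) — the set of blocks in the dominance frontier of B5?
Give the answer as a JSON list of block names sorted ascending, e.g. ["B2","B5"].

Answer: ["B1", "B6", "B9"]

Analysis:
idom tree: B1←B0 B2←B1 B3←B0 B4←B1 B5←B2 B6←B0 B7←B6 B8←B0 B9←B0
Dom at joins:
  B1: preds {B0,B4,B5}: {B0} ∩ {B0,B1,B4} ∩ {B0,B1,B2,B5} = {B0}; idom=B0
  B4: preds {B1,B2}: {B0,B1} ∩ {B0,B1,B2} = {B0,B1}; idom=B1
  B6: preds {B3,B4,B5}: {B0,B3} ∩ {B0,B1,B4} ∩ {B0,B1,B2,B5} = {B0}; idom=B0
  B8: preds {B0,B6}: {B0} ∩ {B0,B6} = {B0}; idom=B0
  B9: preds {B5,B7,B8}: {B0,B1,B2,B5} ∩ {B0,B6,B7} ∩ {B0,B8} = {B0}; idom=B0

DF walk-up:
  join B1 pred B0: · stop@B0
  join B1 pred B4: B4→B1 stop@B0
  join B1 pred B5: B5→B2→B1 stop@B0
  join B4 pred B1: · stop@B1
  join B4 pred B2: B2 stop@B1
  join B6 pred B3: B3 stop@B0
  join B6 pred B4: B4→B1 stop@B0
  join B6 pred B5: B5→B2→B1 stop@B0
  join B8 pred B0: · stop@B0
  join B8 pred B6: B6 stop@B0
  join B9 pred B5: B5→B2→B1 stop@B0
  join B9 pred B7: B7→B6 stop@B0
  join B9 pred B8: B8 stop@B0
  B0: DF=∅
  B1: DF={B1,B6,B9}
  B2: DF={B1,B4,B6,B9}
  B3: DF={B6}
  B4: DF={B1,B6}
  B5: DF={B1,B6,B9}
  B6: DF={B8,B9}
  B7: DF={B9}
  B8: DF={B9}
  B9: DF=∅

DF(B5) = ["B1", "B6", "B9"]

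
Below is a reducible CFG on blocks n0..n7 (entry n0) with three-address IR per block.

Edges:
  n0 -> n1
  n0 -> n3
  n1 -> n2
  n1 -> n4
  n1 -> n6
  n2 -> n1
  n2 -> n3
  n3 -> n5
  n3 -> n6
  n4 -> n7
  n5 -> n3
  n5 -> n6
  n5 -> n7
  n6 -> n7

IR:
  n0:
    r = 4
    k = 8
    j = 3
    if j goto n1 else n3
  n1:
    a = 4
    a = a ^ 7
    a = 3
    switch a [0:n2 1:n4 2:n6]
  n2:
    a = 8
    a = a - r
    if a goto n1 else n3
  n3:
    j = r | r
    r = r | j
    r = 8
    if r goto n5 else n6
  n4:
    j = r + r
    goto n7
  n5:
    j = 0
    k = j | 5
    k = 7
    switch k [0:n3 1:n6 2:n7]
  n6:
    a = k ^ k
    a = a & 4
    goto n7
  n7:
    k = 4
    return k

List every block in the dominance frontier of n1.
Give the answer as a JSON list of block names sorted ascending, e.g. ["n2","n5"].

Answer: ["n1", "n3", "n6", "n7"]

Derivation:
idom tree: n1←n0 n2←n1 n3←n0 n4←n1 n5←n3 n6←n0 n7←n0
Dom∩ at merges:
  n1: preds {n0,n2}: {n0} ∩ {n0,n1,n2} = {n0}; idom=n0
  n3: preds {n0,n2,n5}: {n0} ∩ {n0,n1,n2} ∩ {n0,n3,n5} = {n0}; idom=n0
  n6: preds {n1,n3,n5}: {n0,n1} ∩ {n0,n3} ∩ {n0,n3,n5} = {n0}; idom=n0
  n7: preds {n4,n5,n6}: {n0,n1,n4} ∩ {n0,n3,n5} ∩ {n0,n6} = {n0}; idom=n0

Frontier:
  join n1 pred n0: · stop@n0
  join n1 pred n2: n2→n1 stop@n0
  join n3 pred n0: · stop@n0
  join n3 pred n2: n2→n1 stop@n0
  join n3 pred n5: n5→n3 stop@n0
  join n6 pred n1: n1 stop@n0
  join n6 pred n3: n3 stop@n0
  join n6 pred n5: n5→n3 stop@n0
  join n7 pred n4: n4→n1 stop@n0
  join n7 pred n5: n5→n3 stop@n0
  join n7 pred n6: n6 stop@n0
  n0: DF=∅
  n1: DF={n1,n3,n6,n7}
  n2: DF={n1,n3}
  n3: DF={n3,n6,n7}
  n4: DF={n7}
  n5: DF={n3,n6,n7}
  n6: DF={n7}
  n7: DF=∅

DF(n1) = ["n1", "n3", "n6", "n7"]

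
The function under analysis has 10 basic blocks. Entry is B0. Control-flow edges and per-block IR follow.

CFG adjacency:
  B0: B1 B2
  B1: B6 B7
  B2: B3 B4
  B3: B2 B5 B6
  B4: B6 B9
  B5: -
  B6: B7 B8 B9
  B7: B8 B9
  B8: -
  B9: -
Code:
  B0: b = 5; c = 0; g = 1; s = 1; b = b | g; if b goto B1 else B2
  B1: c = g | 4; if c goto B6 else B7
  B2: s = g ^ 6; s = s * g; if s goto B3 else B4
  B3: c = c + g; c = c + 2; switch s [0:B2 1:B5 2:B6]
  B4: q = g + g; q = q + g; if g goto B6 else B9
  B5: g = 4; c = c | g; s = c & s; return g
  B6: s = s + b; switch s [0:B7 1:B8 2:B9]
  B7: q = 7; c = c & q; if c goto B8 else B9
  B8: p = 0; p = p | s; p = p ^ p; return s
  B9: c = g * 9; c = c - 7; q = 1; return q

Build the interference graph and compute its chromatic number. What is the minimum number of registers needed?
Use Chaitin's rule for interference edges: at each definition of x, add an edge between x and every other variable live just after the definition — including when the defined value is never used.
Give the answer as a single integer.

Answer: 5

Analysis:
def/use:
  B0: def={b,c,g,s} ue=∅
  B1: def={c} ue={g}
  B2: def={s} ue={g}
  B3: def={c} ue={c,g,s}
  B4: def={q} ue={g}
  B5: def={c,g,s} ue={c,s}
  B6: def={s} ue={b,s}
  B7: def={c,q} ue={c}
  B8: def={p} ue={s}
  B9: def={c,q} ue={g}

Live sets:
  B0 li=∅ lo={b,c,g,s}
  B1 li={b,g,s} lo={b,c,g,s}
  B2 li={b,c,g} lo={b,c,g,s}
  B3 li={b,c,g,s} lo={b,c,g,s}
  B4 li={b,c,g,s} lo={b,c,g,s}
  B5 li={c,s} lo=∅
  B6 li={b,c,g,s} lo={c,g,s}
  B7 li={c,g,s} lo={g,s}
  B8 li={s} lo=∅
  B9 li={g} lo=∅

Conflict graph:
  b↔{c,g,q,s}
  c↔{b,g,q,s}
  g↔{b,c,q,s}
  p↔{s}
  q↔{b,c,g,s}
  s↔{b,c,g,p,q}

Registers:
  clique {b,c,g,q,s} ⇒ need ≥ 5
  5-colouring: r0={s}  r1={b,p}  r2={c}  r3={g}  r4={q}
  χ = 5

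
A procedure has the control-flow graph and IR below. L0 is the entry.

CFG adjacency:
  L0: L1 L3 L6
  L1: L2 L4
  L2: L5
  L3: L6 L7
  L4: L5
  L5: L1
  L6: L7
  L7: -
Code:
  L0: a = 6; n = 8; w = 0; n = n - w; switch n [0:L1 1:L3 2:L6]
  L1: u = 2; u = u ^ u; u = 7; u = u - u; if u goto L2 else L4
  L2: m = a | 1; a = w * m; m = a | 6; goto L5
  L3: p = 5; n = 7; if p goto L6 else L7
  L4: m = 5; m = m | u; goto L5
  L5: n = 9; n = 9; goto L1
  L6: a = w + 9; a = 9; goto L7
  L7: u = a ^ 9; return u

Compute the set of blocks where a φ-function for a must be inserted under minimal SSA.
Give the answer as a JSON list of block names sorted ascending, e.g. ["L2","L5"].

idom tree: L1←L0 L2←L1 L3←L0 L4←L1 L5←L1 L6←L0 L7←L0
Join-block Dom:
  L1: preds {L0,L5}: {L0} ∩ {L0,L1,L5} = {L0}; idom=L0
  L5: preds {L2,L4}: {L0,L1,L2} ∩ {L0,L1,L4} = {L0,L1}; idom=L1
  L6: preds {L0,L3}: {L0} ∩ {L0,L3} = {L0}; idom=L0
  L7: preds {L3,L6}: {L0,L3} ∩ {L0,L6} = {L0}; idom=L0

DF derivation:
  join L1 pred L0: · stop@L0
  join L1 pred L5: L5→L1 stop@L0
  join L5 pred L2: L2 stop@L1
  join L5 pred L4: L4 stop@L1
  join L6 pred L0: · stop@L0
  join L6 pred L3: L3 stop@L0
  join L7 pred L3: L3 stop@L0
  join L7 pred L6: L6 stop@L0
  DF(L0)=∅
  DF(L1)={L1}
  DF(L2)={L5}
  DF(L3)={L6,L7}
  DF(L4)={L5}
  DF(L5)={L1}
  DF(L6)={L7}
  DF(L7)=∅

φ for a: defs {L0,L2,L6}
  DF⁺ = {L1,L5,L7}

Answer: ["L1", "L5", "L7"]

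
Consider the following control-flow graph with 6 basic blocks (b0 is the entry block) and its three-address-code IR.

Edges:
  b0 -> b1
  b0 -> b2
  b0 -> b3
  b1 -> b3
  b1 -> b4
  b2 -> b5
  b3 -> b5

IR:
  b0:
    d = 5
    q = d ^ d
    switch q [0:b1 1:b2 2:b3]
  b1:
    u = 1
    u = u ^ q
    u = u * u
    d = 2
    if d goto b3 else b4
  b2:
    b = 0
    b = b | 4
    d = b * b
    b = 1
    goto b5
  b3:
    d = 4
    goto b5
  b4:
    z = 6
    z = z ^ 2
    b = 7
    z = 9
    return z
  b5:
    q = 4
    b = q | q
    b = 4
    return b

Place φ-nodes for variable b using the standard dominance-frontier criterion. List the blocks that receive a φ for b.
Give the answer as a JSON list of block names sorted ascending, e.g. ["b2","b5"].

idom tree: b1←b0 b2←b0 b3←b0 b4←b1 b5←b0
Dom at joins:
  b3: preds {b0,b1}: {b0} ∩ {b0,b1} = {b0}; idom=b0
  b5: preds {b2,b3}: {b0,b2} ∩ {b0,b3} = {b0}; idom=b0

DF derivation:
  join b3 pred b0: · stop@b0
  join b3 pred b1: b1 stop@b0
  join b5 pred b2: b2 stop@b0
  join b5 pred b3: b3 stop@b0
  DF(b0)=∅
  DF(b1)={b3}
  DF(b2)={b5}
  DF(b3)={b5}
  DF(b4)=∅
  DF(b5)=∅

φ for b: defs {b2,b4,b5}
  DF⁺ = {b5}

Answer: ["b5"]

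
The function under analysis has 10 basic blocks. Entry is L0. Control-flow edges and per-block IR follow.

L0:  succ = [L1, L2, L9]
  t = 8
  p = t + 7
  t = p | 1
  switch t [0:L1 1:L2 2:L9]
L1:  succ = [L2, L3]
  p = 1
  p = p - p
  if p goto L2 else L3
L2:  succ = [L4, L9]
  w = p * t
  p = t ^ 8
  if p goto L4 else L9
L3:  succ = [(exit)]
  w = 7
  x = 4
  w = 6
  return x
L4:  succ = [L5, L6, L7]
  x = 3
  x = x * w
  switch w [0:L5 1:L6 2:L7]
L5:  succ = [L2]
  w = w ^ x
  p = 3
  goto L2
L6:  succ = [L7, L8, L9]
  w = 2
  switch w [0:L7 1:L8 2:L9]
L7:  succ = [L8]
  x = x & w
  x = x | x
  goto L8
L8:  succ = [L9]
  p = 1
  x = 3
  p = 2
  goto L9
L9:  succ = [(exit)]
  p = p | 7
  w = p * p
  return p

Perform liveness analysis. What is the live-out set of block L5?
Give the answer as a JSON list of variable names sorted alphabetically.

Answer: ["p", "t"]

Working:
Block summaries:
  L0 def {p,t} use ∅
  L1 def {p} use ∅
  L2 def {p,w} use {p,t}
  L3 def {w,x} use ∅
  L4 def {x} use {w}
  L5 def {p,w} use {w,x}
  L6 def {w} use ∅
  L7 def {x} use {w,x}
  L8 def {p,x} use ∅
  L9 def {p,w} use {p}

Live sets:
  L0 li=∅ lo={p,t}
  L1 li={t} lo={p,t}
  L2 li={p,t} lo={p,t,w}
  L3 li=∅ lo=∅
  L4 li={p,t,w} lo={p,t,w,x}
  L5 li={t,w,x} lo={p,t}
  L6 li={p,x} lo={p,w,x}
  L7 li={w,x} lo=∅
  L8 li=∅ lo={p}
  L9 li={p} lo=∅

live-out(L5) = ["p", "t"]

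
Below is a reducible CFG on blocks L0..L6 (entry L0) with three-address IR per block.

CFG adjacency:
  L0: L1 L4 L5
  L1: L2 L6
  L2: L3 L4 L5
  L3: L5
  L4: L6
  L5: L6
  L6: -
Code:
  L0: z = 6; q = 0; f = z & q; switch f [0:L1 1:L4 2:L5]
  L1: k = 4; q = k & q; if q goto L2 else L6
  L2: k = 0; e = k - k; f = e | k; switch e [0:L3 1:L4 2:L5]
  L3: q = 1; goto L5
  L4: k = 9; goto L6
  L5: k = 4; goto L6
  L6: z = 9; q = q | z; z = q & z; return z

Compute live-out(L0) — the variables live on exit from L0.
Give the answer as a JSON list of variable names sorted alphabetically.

Block summaries:
  L0: def={f,q,z} ue=∅
  L1: def={k,q} ue={q}
  L2: def={e,f,k} ue=∅
  L3: def={q} ue=∅
  L4: def={k} ue=∅
  L5: def={k} ue=∅
  L6: def={q,z} ue={q}

Liveness:
  L0: in=∅ out={q}
  L1: in={q} out={q}
  L2: in={q} out={q}
  L3: in=∅ out={q}
  L4: in={q} out={q}
  L5: in={q} out={q}
  L6: in={q} out=∅

live-out(L0) = ["q"]

Answer: ["q"]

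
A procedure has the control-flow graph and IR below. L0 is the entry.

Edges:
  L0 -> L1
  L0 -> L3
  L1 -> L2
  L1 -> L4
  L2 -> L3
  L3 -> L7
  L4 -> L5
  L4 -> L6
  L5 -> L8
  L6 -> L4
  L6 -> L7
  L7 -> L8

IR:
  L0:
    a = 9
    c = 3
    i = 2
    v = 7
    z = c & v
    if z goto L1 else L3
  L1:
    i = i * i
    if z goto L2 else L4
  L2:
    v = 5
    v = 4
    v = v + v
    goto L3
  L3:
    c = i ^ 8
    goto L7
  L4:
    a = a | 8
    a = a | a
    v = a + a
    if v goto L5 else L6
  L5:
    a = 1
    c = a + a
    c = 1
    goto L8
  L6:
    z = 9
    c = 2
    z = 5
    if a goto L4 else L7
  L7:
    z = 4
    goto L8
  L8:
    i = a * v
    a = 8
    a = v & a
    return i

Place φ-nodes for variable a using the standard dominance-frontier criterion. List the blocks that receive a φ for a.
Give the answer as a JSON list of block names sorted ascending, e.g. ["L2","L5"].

Answer: ["L4", "L7", "L8"]

Derivation:
idom tree: L1←L0 L2←L1 L3←L0 L4←L1 L5←L4 L6←L4 L7←L0 L8←L0
Join-block Dom:
  L3: preds {L0,L2}: {L0} ∩ {L0,L1,L2} = {L0}; idom=L0
  L4: preds {L1,L6}: {L0,L1} ∩ {L0,L1,L4,L6} = {L0,L1}; idom=L1
  L7: preds {L3,L6}: {L0,L3} ∩ {L0,L1,L4,L6} = {L0}; idom=L0
  L8: preds {L5,L7}: {L0,L1,L4,L5} ∩ {L0,L7} = {L0}; idom=L0

DF walk-up:
  join L3 pred L0: · stop@L0
  join L3 pred L2: L2→L1 stop@L0
  join L4 pred L1: · stop@L1
  join L4 pred L6: L6→L4 stop@L1
  join L7 pred L3: L3 stop@L0
  join L7 pred L6: L6→L4→L1 stop@L0
  join L8 pred L5: L5→L4→L1 stop@L0
  join L8 pred L7: L7 stop@L0
  DF(L0)=∅
  DF(L1)={L3,L7,L8}
  DF(L2)={L3}
  DF(L3)={L7}
  DF(L4)={L4,L7,L8}
  DF(L5)={L8}
  DF(L6)={L4,L7}
  DF(L7)={L8}
  DF(L8)=∅

φ for a: defs {L0,L4,L5,L8}
  DF⁺ = {L4,L7,L8}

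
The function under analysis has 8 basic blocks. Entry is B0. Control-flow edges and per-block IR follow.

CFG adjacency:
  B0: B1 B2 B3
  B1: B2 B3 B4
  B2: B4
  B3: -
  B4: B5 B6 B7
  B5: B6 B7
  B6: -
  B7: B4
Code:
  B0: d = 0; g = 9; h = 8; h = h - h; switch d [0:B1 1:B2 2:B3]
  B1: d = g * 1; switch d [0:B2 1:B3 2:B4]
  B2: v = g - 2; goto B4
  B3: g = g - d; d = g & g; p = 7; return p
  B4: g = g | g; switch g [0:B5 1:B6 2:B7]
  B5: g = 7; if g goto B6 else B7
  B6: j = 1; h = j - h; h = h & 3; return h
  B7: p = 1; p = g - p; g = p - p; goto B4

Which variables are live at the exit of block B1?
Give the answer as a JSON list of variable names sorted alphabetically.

def/use:
  B0: def={d,g,h} ue=∅
  B1: def={d} ue={g}
  B2: def={v} ue={g}
  B3: def={d,g,p} ue={d,g}
  B4: def={g} ue={g}
  B5: def={g} ue=∅
  B6: def={h,j} ue={h}
  B7: def={g,p} ue={g}

Liveness:
  B0 li=∅ lo={d,g,h}
  B1 li={g,h} lo={d,g,h}
  B2 li={g,h} lo={g,h}
  B3 li={d,g} lo=∅
  B4 li={g,h} lo={g,h}
  B5 li={h} lo={g,h}
  B6 li={h} lo=∅
  B7 li={g,h} lo={g,h}

live-out(B1) = ["d", "g", "h"]

Answer: ["d", "g", "h"]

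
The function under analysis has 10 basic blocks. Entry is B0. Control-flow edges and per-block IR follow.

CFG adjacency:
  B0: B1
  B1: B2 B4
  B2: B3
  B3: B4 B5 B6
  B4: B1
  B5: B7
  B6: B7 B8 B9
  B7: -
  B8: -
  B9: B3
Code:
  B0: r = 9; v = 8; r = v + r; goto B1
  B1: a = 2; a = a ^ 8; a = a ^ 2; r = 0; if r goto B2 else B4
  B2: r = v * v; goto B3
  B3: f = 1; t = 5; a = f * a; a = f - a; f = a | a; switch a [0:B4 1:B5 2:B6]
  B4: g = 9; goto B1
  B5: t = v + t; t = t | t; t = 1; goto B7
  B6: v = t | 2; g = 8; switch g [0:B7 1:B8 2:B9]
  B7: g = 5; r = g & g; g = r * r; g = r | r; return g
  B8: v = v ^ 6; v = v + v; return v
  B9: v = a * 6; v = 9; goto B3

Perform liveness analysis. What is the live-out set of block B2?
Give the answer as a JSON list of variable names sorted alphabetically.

Per-block:
  B0 def {r,v} use ∅
  B1 def {a,r} use ∅
  B2 def {r} use {v}
  B3 def {a,f,t} use {a}
  B4 def {g} use ∅
  B5 def {t} use {t,v}
  B6 def {g,v} use {t}
  B7 def {g,r} use ∅
  B8 def {v} use {v}
  B9 def {v} use {a}

Live sets:
  live B0: ∅→{v}
  live B1: {v}→{a,v}
  live B2: {a,v}→{a,v}
  live B3: {a,v}→{a,t,v}
  live B4: {v}→{v}
  live B5: {t,v}→∅
  live B6: {a,t}→{a,v}
  live B7: ∅→∅
  live B8: {v}→∅
  live B9: {a}→{a,v}

live-out(B2) = ["a", "v"]

Answer: ["a", "v"]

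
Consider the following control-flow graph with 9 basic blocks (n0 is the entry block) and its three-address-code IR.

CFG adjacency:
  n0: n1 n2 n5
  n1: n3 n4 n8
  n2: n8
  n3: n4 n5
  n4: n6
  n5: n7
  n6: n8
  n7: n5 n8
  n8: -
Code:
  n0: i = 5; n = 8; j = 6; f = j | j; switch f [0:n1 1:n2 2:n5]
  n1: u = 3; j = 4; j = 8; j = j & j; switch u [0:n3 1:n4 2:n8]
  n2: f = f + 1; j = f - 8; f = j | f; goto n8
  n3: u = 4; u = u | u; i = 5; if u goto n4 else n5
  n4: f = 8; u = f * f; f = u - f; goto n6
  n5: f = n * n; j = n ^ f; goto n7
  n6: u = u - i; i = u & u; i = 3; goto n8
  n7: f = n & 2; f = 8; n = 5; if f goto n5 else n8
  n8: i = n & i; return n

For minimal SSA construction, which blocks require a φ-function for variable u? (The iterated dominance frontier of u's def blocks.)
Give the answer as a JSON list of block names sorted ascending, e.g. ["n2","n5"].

idom tree: n1←n0 n2←n0 n3←n1 n4←n1 n5←n0 n6←n4 n7←n5 n8←n0
Join-block Dom:
  n4: preds {n1,n3}: {n0,n1} ∩ {n0,n1,n3} = {n0,n1}; idom=n1
  n5: preds {n0,n3,n7}: {n0} ∩ {n0,n1,n3} ∩ {n0,n5,n7} = {n0}; idom=n0
  n8: preds {n1,n2,n6,n7}: {n0,n1} ∩ {n0,n2} ∩ {n0,n1,n4,n6} ∩ {n0,n5,n7} = {n0}; idom=n0

DF derivation:
  n4←n1: walk · to n1
  n4←n3: walk n3 to n1
  n5←n0: walk · to n0
  n5←n3: walk n3→n1 to n0
  n5←n7: walk n7→n5 to n0
  n8←n1: walk n1 to n0
  n8←n2: walk n2 to n0
  n8←n6: walk n6→n4→n1 to n0
  n8←n7: walk n7→n5 to n0
  n0 → ∅
  n1 → {n5,n8}
  n2 → {n8}
  n3 → {n4,n5}
  n4 → {n8}
  n5 → {n5,n8}
  n6 → {n8}
  n7 → {n5,n8}
  n8 → ∅

φ for u: defs {n1,n3,n4,n6}
  DF⁺ = {n4,n5,n8}

Answer: ["n4", "n5", "n8"]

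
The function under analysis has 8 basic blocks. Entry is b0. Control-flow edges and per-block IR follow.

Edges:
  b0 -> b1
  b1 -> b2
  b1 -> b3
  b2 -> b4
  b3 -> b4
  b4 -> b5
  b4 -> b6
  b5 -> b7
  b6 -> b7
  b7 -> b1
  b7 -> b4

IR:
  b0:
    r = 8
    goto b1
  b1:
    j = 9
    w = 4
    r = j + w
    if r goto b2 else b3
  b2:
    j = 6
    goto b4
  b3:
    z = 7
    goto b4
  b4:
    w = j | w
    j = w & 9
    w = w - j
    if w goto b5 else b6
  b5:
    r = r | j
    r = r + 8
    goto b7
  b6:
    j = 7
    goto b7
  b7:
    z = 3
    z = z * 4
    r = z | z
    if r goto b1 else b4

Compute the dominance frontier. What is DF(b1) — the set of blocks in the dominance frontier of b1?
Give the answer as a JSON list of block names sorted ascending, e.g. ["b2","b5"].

Answer: ["b1"]

Working:
idom tree: b1←b0 b2←b1 b3←b1 b4←b1 b5←b4 b6←b4 b7←b4
Join-block Dom:
  b1: preds {b0,b7}: {b0} ∩ {b0,b1,b4,b7} = {b0}; idom=b0
  b4: preds {b2,b3,b7}: {b0,b1,b2} ∩ {b0,b1,b3} ∩ {b0,b1,b4,b7} = {b0,b1}; idom=b1
  b7: preds {b5,b6}: {b0,b1,b4,b5} ∩ {b0,b1,b4,b6} = {b0,b1,b4}; idom=b4

Frontier:
  join b1 pred b0: · stop@b0
  join b1 pred b7: b7→b4→b1 stop@b0
  join b4 pred b2: b2 stop@b1
  join b4 pred b3: b3 stop@b1
  join b4 pred b7: b7→b4 stop@b1
  join b7 pred b5: b5 stop@b4
  join b7 pred b6: b6 stop@b4
  b0: DF=∅
  b1: DF={b1}
  b2: DF={b4}
  b3: DF={b4}
  b4: DF={b1,b4}
  b5: DF={b7}
  b6: DF={b7}
  b7: DF={b1,b4}

DF(b1) = ["b1"]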